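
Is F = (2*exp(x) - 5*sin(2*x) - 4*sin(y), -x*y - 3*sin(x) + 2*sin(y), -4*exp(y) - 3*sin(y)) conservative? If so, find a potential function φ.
No, ∇×F = (-4*exp(y) - 3*cos(y), 0, -y - 3*cos(x) + 4*cos(y)) ≠ 0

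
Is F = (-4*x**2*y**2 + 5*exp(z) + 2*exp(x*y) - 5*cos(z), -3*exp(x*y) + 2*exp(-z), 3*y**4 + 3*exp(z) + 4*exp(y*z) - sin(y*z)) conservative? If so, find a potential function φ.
No, ∇×F = (12*y**3 + 4*z*exp(y*z) - z*cos(y*z) + 2*exp(-z), 5*exp(z) + 5*sin(z), 8*x**2*y - 2*x*exp(x*y) - 3*y*exp(x*y)) ≠ 0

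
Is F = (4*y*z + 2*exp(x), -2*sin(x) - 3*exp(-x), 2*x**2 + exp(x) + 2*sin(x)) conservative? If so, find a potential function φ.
No, ∇×F = (0, -4*x + 4*y - exp(x) - 2*cos(x), -4*z - 2*cos(x) + 3*exp(-x)) ≠ 0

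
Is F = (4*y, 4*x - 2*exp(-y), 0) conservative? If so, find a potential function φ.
Yes, F is conservative. φ = 4*x*y + 2*exp(-y)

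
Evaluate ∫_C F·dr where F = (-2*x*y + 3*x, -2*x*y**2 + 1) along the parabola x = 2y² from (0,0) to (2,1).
3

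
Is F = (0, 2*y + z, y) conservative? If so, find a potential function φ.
Yes, F is conservative. φ = y*(y + z)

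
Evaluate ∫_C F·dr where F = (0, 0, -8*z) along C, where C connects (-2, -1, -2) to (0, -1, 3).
-20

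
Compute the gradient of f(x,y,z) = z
(0, 0, 1)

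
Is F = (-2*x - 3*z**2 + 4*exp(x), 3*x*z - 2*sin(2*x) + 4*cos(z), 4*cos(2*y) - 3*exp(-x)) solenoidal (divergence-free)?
No, ∇·F = 4*exp(x) - 2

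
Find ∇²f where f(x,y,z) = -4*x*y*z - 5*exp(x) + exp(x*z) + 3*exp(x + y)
x**2*exp(x*z) + z**2*exp(x*z) - 5*exp(x) + 6*exp(x + y)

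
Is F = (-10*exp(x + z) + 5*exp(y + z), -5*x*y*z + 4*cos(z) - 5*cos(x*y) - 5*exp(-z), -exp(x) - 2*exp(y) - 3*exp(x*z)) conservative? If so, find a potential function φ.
No, ∇×F = (5*x*y - 2*exp(y) + 4*sin(z) - 5*exp(-z), 3*z*exp(x*z) + exp(x) - 10*exp(x + z) + 5*exp(y + z), -5*y*z + 5*y*sin(x*y) - 5*exp(y + z)) ≠ 0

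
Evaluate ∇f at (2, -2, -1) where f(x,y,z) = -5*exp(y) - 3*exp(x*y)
(6*exp(-4), (-5*exp(2) - 6)*exp(-4), 0)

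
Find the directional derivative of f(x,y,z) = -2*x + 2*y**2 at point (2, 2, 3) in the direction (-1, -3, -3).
-22*sqrt(19)/19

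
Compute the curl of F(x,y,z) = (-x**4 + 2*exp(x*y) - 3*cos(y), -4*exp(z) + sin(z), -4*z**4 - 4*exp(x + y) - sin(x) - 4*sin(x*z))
(4*exp(z) - 4*exp(x + y) - cos(z), 4*z*cos(x*z) + 4*exp(x + y) + cos(x), -2*x*exp(x*y) - 3*sin(y))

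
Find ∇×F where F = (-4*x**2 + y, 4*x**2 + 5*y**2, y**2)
(2*y, 0, 8*x - 1)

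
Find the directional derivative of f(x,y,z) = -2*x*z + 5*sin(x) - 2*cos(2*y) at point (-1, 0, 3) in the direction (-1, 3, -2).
sqrt(14)*(2 - 5*cos(1))/14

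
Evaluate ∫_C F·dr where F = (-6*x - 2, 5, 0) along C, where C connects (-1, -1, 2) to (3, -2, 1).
-37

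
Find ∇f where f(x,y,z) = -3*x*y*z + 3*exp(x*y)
(3*y*(-z + exp(x*y)), 3*x*(-z + exp(x*y)), -3*x*y)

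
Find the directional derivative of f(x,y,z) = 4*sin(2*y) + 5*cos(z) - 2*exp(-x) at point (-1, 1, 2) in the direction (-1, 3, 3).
sqrt(19)*(-15*sin(2) + 24*cos(2) - 2*E)/19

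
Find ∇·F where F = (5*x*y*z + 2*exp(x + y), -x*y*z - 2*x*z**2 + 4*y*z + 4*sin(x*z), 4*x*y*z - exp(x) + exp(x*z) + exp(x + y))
4*x*y - x*z + x*exp(x*z) + 5*y*z + 4*z + 2*exp(x + y)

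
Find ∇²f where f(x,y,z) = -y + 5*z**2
10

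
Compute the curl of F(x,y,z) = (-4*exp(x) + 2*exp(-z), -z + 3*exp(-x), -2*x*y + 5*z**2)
(1 - 2*x, 2*y - 2*exp(-z), -3*exp(-x))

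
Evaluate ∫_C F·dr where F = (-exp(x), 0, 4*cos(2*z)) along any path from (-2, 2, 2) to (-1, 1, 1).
(-E + 1 + 2*(-sin(4) + sin(2))*exp(2))*exp(-2)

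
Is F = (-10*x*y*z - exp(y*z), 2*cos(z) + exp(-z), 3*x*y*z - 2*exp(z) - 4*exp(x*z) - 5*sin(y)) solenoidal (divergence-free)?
No, ∇·F = 3*x*y - 4*x*exp(x*z) - 10*y*z - 2*exp(z)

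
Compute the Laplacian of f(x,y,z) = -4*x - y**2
-2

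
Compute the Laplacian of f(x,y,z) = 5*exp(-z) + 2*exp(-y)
5*exp(-z) + 2*exp(-y)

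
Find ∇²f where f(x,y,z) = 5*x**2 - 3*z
10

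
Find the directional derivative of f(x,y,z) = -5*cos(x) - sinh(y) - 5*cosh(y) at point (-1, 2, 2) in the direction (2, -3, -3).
sqrt(22)*(-10*sin(1) + 3*cosh(2) + 15*sinh(2))/22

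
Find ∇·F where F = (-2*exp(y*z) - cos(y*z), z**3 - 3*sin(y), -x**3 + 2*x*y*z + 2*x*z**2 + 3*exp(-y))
2*x*y + 4*x*z - 3*cos(y)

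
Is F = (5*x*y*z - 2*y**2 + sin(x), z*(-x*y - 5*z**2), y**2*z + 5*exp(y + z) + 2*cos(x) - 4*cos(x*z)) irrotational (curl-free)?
No, ∇×F = (x*y + 2*y*z + 15*z**2 + 5*exp(y + z), 5*x*y - 4*z*sin(x*z) + 2*sin(x), -5*x*z - y*z + 4*y)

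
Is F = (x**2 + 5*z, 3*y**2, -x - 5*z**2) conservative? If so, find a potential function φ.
No, ∇×F = (0, 6, 0) ≠ 0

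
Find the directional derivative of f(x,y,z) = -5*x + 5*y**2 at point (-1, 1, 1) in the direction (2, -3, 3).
-20*sqrt(22)/11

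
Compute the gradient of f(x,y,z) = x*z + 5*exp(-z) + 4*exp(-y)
(z, -4*exp(-y), x - 5*exp(-z))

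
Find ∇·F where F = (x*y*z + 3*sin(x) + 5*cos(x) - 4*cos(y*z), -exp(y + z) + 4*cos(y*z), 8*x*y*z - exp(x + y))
8*x*y + y*z - 4*z*sin(y*z) - exp(y + z) - 5*sin(x) + 3*cos(x)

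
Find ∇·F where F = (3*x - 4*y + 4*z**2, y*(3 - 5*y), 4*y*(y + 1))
6 - 10*y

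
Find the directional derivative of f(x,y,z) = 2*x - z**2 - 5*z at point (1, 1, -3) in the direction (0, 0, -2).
-1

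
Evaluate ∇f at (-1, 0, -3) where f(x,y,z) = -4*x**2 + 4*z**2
(8, 0, -24)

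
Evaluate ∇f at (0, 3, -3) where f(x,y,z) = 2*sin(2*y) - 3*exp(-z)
(0, 4*cos(6), 3*exp(3))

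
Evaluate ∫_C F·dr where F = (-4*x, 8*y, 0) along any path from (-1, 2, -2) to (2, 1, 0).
-18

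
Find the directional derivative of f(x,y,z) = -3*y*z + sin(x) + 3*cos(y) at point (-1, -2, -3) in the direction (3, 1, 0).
3*sqrt(10)*(cos(1) + sin(2) + 3)/10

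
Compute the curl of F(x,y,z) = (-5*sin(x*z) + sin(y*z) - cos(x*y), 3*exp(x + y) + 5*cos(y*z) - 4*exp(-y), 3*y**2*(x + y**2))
(y*(6*x + 12*y**2 + 5*sin(y*z)), -5*x*cos(x*z) - 3*y**2 + y*cos(y*z), -x*sin(x*y) - z*cos(y*z) + 3*exp(x + y))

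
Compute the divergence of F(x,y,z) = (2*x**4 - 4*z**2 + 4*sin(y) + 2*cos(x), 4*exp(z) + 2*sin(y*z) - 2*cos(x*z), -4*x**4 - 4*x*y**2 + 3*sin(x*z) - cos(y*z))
8*x**3 + 3*x*cos(x*z) + y*sin(y*z) + 2*z*cos(y*z) - 2*sin(x)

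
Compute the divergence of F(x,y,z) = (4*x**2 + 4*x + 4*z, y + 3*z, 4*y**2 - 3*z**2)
8*x - 6*z + 5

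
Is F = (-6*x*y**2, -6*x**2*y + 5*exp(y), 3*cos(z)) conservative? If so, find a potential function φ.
Yes, F is conservative. φ = -3*x**2*y**2 + 5*exp(y) + 3*sin(z)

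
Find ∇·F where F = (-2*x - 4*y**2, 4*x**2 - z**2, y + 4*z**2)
8*z - 2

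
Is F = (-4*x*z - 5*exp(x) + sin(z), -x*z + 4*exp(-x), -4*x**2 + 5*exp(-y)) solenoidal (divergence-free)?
No, ∇·F = -4*z - 5*exp(x)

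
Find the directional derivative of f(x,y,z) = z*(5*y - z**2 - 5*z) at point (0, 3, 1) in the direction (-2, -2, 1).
-8/3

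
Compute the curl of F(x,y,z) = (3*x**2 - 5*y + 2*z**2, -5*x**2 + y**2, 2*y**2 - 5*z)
(4*y, 4*z, 5 - 10*x)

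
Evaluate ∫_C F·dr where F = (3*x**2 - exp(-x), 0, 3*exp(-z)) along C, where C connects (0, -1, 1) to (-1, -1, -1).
-5*sinh(1) - 2 + cosh(1)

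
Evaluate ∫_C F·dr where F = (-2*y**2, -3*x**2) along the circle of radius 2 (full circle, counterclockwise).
0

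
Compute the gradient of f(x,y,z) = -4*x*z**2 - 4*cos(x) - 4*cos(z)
(-4*z**2 + 4*sin(x), 0, -8*x*z + 4*sin(z))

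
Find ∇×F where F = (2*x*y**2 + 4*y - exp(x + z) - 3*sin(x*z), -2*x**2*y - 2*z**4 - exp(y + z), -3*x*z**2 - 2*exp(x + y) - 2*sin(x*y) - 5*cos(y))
(-2*x*cos(x*y) + 8*z**3 - 2*exp(x + y) + exp(y + z) + 5*sin(y), -3*x*cos(x*z) + 2*y*cos(x*y) + 3*z**2 + 2*exp(x + y) - exp(x + z), -8*x*y - 4)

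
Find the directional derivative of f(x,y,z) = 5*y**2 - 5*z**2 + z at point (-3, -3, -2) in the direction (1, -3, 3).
153*sqrt(19)/19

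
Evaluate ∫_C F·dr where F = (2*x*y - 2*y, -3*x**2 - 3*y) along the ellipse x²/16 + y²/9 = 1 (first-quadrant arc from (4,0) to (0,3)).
-283/2 + 6*pi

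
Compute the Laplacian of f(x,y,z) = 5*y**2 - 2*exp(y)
10 - 2*exp(y)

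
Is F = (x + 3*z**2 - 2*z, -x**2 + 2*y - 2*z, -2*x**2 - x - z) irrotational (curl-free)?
No, ∇×F = (2, 4*x + 6*z - 1, -2*x)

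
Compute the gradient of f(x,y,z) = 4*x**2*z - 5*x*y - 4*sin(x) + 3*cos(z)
(8*x*z - 5*y - 4*cos(x), -5*x, 4*x**2 - 3*sin(z))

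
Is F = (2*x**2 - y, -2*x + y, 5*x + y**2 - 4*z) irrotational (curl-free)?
No, ∇×F = (2*y, -5, -1)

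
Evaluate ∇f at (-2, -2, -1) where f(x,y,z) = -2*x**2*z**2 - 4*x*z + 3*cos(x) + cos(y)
(3*sin(2) + 12, sin(2), 24)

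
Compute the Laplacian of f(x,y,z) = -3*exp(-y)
-3*exp(-y)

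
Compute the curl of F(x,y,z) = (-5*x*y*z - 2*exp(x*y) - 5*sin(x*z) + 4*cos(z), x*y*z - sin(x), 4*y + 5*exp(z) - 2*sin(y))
(-x*y - 2*cos(y) + 4, -5*x*y - 5*x*cos(x*z) - 4*sin(z), 5*x*z + 2*x*exp(x*y) + y*z - cos(x))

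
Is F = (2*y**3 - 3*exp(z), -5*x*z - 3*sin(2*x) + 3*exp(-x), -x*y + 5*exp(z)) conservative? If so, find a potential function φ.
No, ∇×F = (4*x, y - 3*exp(z), -6*y**2 - 5*z - 6*cos(2*x) - 3*exp(-x)) ≠ 0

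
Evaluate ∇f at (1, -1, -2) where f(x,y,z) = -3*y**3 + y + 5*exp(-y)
(0, -5*E - 8, 0)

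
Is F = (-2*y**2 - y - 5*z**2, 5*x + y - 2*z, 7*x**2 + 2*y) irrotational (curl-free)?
No, ∇×F = (4, -14*x - 10*z, 4*y + 6)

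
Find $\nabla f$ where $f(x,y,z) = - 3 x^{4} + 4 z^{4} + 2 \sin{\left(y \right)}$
(-12*x**3, 2*cos(y), 16*z**3)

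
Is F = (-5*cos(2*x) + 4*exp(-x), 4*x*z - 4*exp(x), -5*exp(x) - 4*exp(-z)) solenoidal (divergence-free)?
No, ∇·F = 10*sin(2*x) + 4*exp(-z) - 4*exp(-x)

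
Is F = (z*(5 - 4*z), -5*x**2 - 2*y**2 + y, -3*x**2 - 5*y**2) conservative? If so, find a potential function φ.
No, ∇×F = (-10*y, 6*x - 8*z + 5, -10*x) ≠ 0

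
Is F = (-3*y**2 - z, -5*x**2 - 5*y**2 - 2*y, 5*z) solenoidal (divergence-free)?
No, ∇·F = 3 - 10*y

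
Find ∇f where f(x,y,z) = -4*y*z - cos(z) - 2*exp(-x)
(2*exp(-x), -4*z, -4*y + sin(z))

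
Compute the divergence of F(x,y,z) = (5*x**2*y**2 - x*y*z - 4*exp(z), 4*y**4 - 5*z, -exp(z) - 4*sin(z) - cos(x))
10*x*y**2 + 16*y**3 - y*z - exp(z) - 4*cos(z)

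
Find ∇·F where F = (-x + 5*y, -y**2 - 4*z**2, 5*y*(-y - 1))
-2*y - 1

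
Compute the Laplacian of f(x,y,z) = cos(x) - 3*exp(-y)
-cos(x) - 3*exp(-y)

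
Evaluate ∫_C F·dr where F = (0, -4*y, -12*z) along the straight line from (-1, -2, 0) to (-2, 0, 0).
8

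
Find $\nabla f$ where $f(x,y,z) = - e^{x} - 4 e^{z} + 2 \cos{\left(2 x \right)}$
(-exp(x) - 4*sin(2*x), 0, -4*exp(z))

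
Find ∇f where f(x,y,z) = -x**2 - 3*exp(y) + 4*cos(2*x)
(-2*x - 8*sin(2*x), -3*exp(y), 0)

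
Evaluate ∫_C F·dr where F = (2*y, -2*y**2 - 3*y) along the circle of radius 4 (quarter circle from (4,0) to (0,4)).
-200/3 - 8*pi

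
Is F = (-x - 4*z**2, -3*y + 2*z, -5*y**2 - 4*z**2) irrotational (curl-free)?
No, ∇×F = (-10*y - 2, -8*z, 0)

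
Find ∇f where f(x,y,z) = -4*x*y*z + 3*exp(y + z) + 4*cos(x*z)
(-4*z*(y + sin(x*z)), -4*x*z + 3*exp(y + z), -4*x*y - 4*x*sin(x*z) + 3*exp(y + z))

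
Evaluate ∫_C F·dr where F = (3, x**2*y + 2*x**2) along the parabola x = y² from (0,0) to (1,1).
107/30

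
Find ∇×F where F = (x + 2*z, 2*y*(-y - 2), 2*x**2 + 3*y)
(3, 2 - 4*x, 0)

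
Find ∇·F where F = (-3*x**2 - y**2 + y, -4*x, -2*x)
-6*x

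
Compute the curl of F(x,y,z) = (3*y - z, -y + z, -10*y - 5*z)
(-11, -1, -3)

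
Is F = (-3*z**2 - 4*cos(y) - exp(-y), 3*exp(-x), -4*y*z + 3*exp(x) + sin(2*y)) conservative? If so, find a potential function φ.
No, ∇×F = (-4*z + 2*cos(2*y), -6*z - 3*exp(x), -4*sin(y) - exp(-y) - 3*exp(-x)) ≠ 0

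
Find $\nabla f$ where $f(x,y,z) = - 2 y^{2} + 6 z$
(0, -4*y, 6)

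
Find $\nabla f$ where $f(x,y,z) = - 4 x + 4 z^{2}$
(-4, 0, 8*z)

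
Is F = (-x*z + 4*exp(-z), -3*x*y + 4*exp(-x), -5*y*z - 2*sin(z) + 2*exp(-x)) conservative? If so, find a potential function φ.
No, ∇×F = (-5*z, -x - 4*exp(-z) + 2*exp(-x), -3*y - 4*exp(-x)) ≠ 0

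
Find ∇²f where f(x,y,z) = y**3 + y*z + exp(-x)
6*y + exp(-x)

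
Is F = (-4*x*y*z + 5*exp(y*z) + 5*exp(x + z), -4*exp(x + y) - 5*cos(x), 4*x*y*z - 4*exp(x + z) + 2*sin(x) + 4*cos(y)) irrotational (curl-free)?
No, ∇×F = (4*x*z - 4*sin(y), -4*x*y - 4*y*z + 5*y*exp(y*z) + 9*exp(x + z) - 2*cos(x), 4*x*z - 5*z*exp(y*z) - 4*exp(x + y) + 5*sin(x))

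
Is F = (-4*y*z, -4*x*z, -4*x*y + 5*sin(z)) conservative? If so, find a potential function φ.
Yes, F is conservative. φ = -4*x*y*z - 5*cos(z)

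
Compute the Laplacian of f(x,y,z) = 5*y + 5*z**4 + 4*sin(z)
60*z**2 - 4*sin(z)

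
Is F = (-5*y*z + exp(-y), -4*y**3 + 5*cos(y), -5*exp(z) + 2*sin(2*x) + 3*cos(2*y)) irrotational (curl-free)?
No, ∇×F = (-6*sin(2*y), -5*y - 4*cos(2*x), 5*z + exp(-y))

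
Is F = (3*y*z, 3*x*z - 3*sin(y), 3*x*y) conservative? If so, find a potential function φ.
Yes, F is conservative. φ = 3*x*y*z + 3*cos(y)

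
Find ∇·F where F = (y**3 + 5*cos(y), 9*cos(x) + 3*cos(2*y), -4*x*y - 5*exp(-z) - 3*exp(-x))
-6*sin(2*y) + 5*exp(-z)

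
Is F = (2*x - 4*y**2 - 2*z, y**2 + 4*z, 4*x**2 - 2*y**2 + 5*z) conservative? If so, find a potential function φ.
No, ∇×F = (-4*y - 4, -8*x - 2, 8*y) ≠ 0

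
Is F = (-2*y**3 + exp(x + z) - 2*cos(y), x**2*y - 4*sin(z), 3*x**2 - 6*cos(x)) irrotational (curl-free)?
No, ∇×F = (4*cos(z), -6*x + exp(x + z) - 6*sin(x), 2*x*y + 6*y**2 - 2*sin(y))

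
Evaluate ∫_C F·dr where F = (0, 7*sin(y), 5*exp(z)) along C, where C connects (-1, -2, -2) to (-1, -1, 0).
-7*cos(1) + 7*cos(2) - 5*exp(-2) + 5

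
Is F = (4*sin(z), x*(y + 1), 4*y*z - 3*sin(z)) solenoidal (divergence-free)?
No, ∇·F = x + 4*y - 3*cos(z)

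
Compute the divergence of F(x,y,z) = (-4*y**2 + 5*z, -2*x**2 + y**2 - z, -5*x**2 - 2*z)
2*y - 2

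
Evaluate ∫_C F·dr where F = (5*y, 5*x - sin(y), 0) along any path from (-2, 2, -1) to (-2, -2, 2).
40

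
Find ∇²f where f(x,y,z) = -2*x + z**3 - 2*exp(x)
6*z - 2*exp(x)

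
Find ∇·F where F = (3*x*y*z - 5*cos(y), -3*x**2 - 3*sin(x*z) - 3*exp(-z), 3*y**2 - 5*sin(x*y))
3*y*z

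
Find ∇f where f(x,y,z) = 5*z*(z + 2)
(0, 0, 10*z + 10)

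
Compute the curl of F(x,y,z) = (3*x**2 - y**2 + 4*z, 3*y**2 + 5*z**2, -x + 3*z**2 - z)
(-10*z, 5, 2*y)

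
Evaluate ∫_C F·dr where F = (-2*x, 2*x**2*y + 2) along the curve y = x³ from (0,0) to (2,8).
204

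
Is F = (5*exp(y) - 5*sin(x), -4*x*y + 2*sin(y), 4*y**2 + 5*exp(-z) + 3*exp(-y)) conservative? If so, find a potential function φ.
No, ∇×F = (8*y - 3*exp(-y), 0, -4*y - 5*exp(y)) ≠ 0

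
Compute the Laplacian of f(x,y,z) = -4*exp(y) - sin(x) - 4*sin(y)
-4*exp(y) + sin(x) + 4*sin(y)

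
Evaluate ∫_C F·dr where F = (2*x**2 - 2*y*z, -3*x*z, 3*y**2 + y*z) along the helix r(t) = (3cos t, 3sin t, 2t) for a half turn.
-9*pi**2/2 - 36 + 39*pi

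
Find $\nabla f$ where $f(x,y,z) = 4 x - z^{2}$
(4, 0, -2*z)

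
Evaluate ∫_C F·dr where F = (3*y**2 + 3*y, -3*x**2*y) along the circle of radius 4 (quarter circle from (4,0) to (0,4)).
-320 - 12*pi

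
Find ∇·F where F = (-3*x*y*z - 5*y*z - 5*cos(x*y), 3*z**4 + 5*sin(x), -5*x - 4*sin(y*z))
y*(-3*z + 5*sin(x*y) - 4*cos(y*z))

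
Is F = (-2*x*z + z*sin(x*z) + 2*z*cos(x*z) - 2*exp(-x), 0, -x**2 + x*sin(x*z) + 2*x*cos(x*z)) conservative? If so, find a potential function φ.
Yes, F is conservative. φ = -x**2*z + 2*sin(x*z) - cos(x*z) + 2*exp(-x)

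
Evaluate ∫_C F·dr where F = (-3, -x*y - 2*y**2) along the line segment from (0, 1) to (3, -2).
-15/2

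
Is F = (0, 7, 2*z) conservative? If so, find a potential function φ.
Yes, F is conservative. φ = 7*y + z**2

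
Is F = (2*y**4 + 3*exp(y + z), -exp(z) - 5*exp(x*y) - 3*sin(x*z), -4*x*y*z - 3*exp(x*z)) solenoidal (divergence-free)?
No, ∇·F = x*(-4*y - 5*exp(x*y) - 3*exp(x*z))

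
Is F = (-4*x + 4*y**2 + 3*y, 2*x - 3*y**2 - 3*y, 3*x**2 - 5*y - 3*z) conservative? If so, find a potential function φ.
No, ∇×F = (-5, -6*x, -8*y - 1) ≠ 0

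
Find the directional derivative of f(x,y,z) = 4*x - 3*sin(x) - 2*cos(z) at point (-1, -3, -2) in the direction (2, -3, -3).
sqrt(22)*(-3*cos(1) + 3*sin(2) + 4)/11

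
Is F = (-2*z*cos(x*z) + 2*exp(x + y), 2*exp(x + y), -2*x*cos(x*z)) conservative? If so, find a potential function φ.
Yes, F is conservative. φ = 2*exp(x + y) - 2*sin(x*z)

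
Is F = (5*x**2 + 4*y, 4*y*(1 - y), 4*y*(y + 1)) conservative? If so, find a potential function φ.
No, ∇×F = (8*y + 4, 0, -4) ≠ 0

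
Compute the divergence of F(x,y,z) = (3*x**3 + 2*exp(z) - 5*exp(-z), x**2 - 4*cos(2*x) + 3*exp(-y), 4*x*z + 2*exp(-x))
9*x**2 + 4*x - 3*exp(-y)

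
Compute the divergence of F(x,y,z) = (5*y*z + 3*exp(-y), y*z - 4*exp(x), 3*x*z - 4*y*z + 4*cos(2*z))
3*x - 4*y + z - 8*sin(2*z)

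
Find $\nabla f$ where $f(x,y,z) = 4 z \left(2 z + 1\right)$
(0, 0, 16*z + 4)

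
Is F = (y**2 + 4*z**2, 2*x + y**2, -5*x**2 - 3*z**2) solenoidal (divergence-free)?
No, ∇·F = 2*y - 6*z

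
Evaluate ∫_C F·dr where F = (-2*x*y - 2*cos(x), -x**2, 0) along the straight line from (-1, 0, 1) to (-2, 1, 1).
-4 - 2*sin(1) + 2*sin(2)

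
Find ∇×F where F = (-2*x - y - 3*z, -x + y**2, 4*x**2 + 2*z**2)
(0, -8*x - 3, 0)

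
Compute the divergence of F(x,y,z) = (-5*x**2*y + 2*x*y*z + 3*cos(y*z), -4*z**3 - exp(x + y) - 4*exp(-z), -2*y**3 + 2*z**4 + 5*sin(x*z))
-10*x*y + 5*x*cos(x*z) + 2*y*z + 8*z**3 - exp(x + y)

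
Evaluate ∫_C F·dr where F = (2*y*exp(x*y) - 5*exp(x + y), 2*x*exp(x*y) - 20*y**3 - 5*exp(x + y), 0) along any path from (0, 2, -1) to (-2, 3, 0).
-327 - 5*E + 2*exp(-6) + 5*exp(2)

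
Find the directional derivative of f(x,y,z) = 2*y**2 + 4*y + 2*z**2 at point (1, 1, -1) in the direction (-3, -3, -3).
-4*sqrt(3)/3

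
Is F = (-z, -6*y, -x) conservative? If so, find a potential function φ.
Yes, F is conservative. φ = -x*z - 3*y**2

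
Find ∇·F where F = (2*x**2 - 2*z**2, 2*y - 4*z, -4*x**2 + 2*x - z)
4*x + 1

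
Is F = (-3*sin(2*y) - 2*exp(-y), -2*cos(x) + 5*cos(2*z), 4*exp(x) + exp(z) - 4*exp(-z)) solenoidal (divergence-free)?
No, ∇·F = exp(z) + 4*exp(-z)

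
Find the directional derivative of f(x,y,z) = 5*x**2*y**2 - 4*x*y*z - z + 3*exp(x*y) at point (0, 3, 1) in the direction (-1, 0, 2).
sqrt(5)/5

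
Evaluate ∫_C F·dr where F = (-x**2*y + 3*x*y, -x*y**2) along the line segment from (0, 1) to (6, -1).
20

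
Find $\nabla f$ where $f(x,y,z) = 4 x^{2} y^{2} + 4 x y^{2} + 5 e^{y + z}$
(y**2*(8*x + 4), 8*x**2*y + 8*x*y + 5*exp(y + z), 5*exp(y + z))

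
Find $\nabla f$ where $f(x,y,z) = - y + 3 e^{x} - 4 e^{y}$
(3*exp(x), -4*exp(y) - 1, 0)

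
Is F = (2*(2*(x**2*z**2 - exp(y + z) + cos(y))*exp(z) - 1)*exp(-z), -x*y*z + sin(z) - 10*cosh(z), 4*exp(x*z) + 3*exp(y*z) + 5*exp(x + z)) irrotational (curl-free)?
No, ∇×F = (x*y + 3*z*exp(y*z) - cos(z) + 10*sinh(z), 8*x**2*z - 4*z*exp(x*z) - 5*exp(x + z) - 4*exp(y + z) + 2*exp(-z), -y*z + 4*exp(y + z) + 4*sin(y))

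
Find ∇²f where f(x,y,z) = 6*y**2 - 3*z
12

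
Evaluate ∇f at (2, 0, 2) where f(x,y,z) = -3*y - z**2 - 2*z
(0, -3, -6)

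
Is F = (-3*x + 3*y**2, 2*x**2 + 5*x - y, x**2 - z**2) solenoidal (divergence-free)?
No, ∇·F = -2*z - 4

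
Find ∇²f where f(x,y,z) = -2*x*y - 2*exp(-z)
-2*exp(-z)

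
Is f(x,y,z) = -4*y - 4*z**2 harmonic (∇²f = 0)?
No, ∇²f = -8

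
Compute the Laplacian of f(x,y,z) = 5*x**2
10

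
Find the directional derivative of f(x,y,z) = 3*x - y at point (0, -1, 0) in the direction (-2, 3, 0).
-9*sqrt(13)/13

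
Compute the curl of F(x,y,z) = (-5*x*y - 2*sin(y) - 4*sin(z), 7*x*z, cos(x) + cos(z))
(-7*x, sin(x) - 4*cos(z), 5*x + 7*z + 2*cos(y))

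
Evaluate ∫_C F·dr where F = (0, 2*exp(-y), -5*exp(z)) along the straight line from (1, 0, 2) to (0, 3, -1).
-5*exp(-1) - 2*exp(-3) + 2 + 5*exp(2)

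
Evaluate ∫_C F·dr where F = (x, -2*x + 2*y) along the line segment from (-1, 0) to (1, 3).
9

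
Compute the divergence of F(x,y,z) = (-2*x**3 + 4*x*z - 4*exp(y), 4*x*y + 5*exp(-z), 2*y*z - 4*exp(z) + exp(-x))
-6*x**2 + 4*x + 2*y + 4*z - 4*exp(z)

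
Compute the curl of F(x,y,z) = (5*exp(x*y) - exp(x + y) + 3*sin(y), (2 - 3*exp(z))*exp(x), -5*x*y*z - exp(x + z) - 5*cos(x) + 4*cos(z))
(-5*x*z + 3*exp(x + z), 5*y*z + exp(x + z) - 5*sin(x), -5*x*exp(x*y) - (3*exp(z) - 2)*exp(x) + exp(x + y) - 3*cos(y))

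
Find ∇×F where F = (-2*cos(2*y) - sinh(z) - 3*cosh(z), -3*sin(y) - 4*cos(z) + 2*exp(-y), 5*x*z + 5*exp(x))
(-4*sin(z), -5*z - 5*exp(x) - 3*sinh(z) - cosh(z), -4*sin(2*y))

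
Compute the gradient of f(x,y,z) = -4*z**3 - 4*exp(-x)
(4*exp(-x), 0, -12*z**2)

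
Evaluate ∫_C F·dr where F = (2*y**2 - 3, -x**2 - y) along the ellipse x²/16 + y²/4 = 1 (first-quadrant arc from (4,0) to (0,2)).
-98/3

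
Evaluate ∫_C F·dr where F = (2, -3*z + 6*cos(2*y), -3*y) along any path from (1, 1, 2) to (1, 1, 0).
6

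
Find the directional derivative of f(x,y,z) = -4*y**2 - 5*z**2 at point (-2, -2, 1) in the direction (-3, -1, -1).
-6*sqrt(11)/11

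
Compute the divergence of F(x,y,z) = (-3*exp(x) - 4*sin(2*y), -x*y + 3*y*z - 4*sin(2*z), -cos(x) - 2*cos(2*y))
-x + 3*z - 3*exp(x)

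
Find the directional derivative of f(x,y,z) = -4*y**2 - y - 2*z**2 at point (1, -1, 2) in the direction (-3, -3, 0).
-7*sqrt(2)/2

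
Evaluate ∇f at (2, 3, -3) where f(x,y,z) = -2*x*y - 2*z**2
(-6, -4, 12)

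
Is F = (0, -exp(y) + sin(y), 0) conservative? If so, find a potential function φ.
Yes, F is conservative. φ = -exp(y) - cos(y)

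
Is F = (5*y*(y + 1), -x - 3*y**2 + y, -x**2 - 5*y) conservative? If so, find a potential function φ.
No, ∇×F = (-5, 2*x, -10*y - 6) ≠ 0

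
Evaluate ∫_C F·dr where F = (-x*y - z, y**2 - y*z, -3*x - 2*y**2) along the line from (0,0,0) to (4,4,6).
-144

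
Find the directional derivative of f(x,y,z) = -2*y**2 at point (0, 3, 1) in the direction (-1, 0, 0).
0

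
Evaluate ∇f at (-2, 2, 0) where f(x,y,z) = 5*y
(0, 5, 0)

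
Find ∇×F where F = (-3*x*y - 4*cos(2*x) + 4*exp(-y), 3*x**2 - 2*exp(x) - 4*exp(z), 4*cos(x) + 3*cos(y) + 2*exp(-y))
(4*exp(z) - 3*sin(y) - 2*exp(-y), 4*sin(x), 9*x - 2*exp(x) + 4*exp(-y))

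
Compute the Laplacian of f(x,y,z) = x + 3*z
0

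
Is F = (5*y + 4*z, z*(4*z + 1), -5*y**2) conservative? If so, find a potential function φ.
No, ∇×F = (-10*y - 8*z - 1, 4, -5) ≠ 0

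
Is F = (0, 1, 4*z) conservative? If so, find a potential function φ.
Yes, F is conservative. φ = y + 2*z**2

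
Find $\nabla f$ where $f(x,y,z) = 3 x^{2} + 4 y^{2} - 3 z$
(6*x, 8*y, -3)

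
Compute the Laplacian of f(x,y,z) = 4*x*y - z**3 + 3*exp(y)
-6*z + 3*exp(y)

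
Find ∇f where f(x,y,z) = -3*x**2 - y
(-6*x, -1, 0)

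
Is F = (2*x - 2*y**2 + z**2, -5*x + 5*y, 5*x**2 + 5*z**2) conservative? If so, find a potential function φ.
No, ∇×F = (0, -10*x + 2*z, 4*y - 5) ≠ 0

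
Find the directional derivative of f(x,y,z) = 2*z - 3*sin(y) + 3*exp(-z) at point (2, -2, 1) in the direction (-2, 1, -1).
sqrt(6)*(-2*E + 3 - 3*E*cos(2))*exp(-1)/6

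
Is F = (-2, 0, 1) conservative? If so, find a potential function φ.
Yes, F is conservative. φ = -2*x + z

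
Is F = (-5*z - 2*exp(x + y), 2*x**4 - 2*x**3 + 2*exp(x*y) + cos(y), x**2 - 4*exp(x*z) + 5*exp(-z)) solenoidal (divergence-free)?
No, ∇·F = 2*x*exp(x*y) - 4*x*exp(x*z) - 2*exp(x + y) - sin(y) - 5*exp(-z)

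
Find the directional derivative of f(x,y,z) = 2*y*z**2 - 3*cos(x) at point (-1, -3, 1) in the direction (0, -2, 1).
-16*sqrt(5)/5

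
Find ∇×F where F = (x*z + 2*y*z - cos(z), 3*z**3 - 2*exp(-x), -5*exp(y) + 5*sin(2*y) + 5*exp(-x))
(-9*z**2 - 5*exp(y) + 10*cos(2*y), x + 2*y + sin(z) + 5*exp(-x), -2*z + 2*exp(-x))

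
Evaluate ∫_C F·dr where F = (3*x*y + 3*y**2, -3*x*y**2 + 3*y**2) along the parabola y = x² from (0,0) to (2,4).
-508/35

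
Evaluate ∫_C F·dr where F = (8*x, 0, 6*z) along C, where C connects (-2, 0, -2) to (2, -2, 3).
15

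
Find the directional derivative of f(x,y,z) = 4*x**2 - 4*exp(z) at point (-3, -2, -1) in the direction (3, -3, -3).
sqrt(3)*(4/3 - 8*E)*exp(-1)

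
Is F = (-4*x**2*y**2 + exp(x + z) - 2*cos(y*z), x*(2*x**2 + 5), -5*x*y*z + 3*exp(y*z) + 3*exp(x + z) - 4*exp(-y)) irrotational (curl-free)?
No, ∇×F = (-5*x*z + 3*z*exp(y*z) + 4*exp(-y), 5*y*z + 2*y*sin(y*z) - 2*exp(x + z), 8*x**2*y + 6*x**2 - 2*z*sin(y*z) + 5)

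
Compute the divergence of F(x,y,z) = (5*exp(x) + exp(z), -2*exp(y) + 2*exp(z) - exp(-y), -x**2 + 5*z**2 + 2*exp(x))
10*z + 5*exp(x) - 2*exp(y) + exp(-y)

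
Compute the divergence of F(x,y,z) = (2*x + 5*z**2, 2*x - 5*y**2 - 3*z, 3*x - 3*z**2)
-10*y - 6*z + 2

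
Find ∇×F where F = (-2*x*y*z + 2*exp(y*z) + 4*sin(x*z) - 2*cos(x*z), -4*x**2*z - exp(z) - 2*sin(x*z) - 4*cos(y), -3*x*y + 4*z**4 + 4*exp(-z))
(4*x**2 + 2*x*cos(x*z) - 3*x + exp(z), -2*x*y + 2*x*sin(x*z) + 4*x*cos(x*z) + 2*y*exp(y*z) + 3*y, -2*z*(3*x + exp(y*z) + cos(x*z)))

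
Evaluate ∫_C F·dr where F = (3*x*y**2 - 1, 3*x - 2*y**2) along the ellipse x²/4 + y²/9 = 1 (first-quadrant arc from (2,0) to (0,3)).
-43 + 9*pi/2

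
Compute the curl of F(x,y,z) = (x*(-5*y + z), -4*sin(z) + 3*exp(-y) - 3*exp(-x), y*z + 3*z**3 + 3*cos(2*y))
(z - 6*sin(2*y) + 4*cos(z), x, 5*x + 3*exp(-x))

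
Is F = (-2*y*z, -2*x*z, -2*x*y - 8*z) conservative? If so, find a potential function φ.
Yes, F is conservative. φ = 2*z*(-x*y - 2*z)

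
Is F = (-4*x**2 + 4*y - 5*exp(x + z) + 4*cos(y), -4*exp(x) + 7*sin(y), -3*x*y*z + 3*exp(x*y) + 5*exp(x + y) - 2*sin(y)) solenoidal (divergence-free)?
No, ∇·F = -3*x*y - 8*x - 5*exp(x + z) + 7*cos(y)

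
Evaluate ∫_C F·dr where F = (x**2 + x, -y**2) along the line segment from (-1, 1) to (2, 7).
-219/2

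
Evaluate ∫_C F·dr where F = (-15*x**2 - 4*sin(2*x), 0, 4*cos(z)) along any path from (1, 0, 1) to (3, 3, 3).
-130 - 4*sin(1) + 4*sin(3) - 2*cos(2) + 2*cos(6)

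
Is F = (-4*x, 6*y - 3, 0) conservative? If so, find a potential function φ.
Yes, F is conservative. φ = -2*x**2 + 3*y**2 - 3*y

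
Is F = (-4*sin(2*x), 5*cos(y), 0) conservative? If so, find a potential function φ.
Yes, F is conservative. φ = 5*sin(y) + 2*cos(2*x)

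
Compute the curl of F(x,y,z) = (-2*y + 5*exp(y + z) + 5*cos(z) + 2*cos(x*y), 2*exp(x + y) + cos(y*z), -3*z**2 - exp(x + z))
(y*sin(y*z), exp(x + z) + 5*exp(y + z) - 5*sin(z), 2*x*sin(x*y) + 2*exp(x + y) - 5*exp(y + z) + 2)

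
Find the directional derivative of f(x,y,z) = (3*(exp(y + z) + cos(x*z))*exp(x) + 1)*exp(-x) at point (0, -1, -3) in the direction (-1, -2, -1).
sqrt(6)*(-9 + exp(4))*exp(-4)/6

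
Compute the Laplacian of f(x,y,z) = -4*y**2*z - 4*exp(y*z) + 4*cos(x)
-4*y**2*exp(y*z) - 4*z*(z*exp(y*z) + 2) - 4*cos(x)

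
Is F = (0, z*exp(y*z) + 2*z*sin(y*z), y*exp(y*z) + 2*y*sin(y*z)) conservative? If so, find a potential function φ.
Yes, F is conservative. φ = exp(y*z) - 2*cos(y*z)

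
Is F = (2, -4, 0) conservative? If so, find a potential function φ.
Yes, F is conservative. φ = 2*x - 4*y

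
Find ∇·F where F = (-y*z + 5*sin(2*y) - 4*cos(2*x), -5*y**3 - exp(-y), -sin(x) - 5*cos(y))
-15*y**2 + 8*sin(2*x) + exp(-y)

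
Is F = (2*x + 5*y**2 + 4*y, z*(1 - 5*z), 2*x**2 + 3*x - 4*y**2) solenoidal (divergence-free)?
No, ∇·F = 2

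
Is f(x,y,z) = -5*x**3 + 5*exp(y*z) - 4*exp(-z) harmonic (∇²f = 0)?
No, ∇²f = -30*x + 5*y**2*exp(y*z) + 5*z**2*exp(y*z) - 4*exp(-z)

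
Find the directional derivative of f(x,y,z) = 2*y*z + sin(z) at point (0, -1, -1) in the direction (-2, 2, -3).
sqrt(17)*(2 - 3*cos(1))/17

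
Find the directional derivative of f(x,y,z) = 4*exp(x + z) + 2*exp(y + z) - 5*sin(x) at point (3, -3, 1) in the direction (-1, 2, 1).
sqrt(6)*(5*exp(2)*cos(3) + 6)*exp(-2)/6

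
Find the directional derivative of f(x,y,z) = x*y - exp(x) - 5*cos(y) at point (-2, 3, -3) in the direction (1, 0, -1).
sqrt(2)*(-1 + 3*exp(2))*exp(-2)/2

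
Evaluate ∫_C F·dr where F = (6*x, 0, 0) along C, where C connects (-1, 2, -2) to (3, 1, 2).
24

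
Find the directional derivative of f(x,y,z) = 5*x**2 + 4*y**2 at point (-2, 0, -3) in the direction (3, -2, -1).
-30*sqrt(14)/7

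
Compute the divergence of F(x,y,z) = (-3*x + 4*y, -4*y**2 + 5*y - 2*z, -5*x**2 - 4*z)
-8*y - 2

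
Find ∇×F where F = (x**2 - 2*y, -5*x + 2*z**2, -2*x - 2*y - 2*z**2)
(-4*z - 2, 2, -3)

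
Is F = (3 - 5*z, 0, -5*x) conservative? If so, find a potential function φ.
Yes, F is conservative. φ = x*(3 - 5*z)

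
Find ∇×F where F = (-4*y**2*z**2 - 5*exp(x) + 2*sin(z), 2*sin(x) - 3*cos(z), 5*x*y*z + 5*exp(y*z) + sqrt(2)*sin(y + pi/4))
(5*x*z + 5*z*exp(y*z) - 3*sin(z) + sqrt(2)*cos(y + pi/4), -8*y**2*z - 5*y*z + 2*cos(z), 8*y*z**2 + 2*cos(x))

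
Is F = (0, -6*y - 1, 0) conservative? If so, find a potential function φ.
Yes, F is conservative. φ = y*(-3*y - 1)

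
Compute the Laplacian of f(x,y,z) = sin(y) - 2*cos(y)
-sin(y) + 2*cos(y)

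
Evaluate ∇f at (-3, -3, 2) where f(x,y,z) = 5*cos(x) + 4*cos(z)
(5*sin(3), 0, -4*sin(2))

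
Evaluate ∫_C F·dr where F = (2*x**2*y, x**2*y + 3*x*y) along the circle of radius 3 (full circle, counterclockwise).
-81*pi/2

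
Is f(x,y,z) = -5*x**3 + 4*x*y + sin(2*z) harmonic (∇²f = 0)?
No, ∇²f = -30*x - 4*sin(2*z)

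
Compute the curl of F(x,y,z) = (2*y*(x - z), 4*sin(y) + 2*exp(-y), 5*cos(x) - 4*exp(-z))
(0, -2*y + 5*sin(x), -2*x + 2*z)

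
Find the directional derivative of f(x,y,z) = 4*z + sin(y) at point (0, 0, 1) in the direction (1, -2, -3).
-sqrt(14)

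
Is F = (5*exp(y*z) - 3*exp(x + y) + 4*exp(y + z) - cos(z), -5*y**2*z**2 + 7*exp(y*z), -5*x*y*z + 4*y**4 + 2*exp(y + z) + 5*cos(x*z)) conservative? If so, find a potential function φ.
No, ∇×F = (-5*x*z + 16*y**3 + 10*y**2*z - 7*y*exp(y*z) + 2*exp(y + z), 5*y*z + 5*y*exp(y*z) + 5*z*sin(x*z) + 4*exp(y + z) + sin(z), -5*z*exp(y*z) + 3*exp(x + y) - 4*exp(y + z)) ≠ 0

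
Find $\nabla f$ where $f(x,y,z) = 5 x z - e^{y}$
(5*z, -exp(y), 5*x)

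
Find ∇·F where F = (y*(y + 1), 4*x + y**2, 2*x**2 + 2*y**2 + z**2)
2*y + 2*z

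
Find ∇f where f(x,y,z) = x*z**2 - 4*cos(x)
(z**2 + 4*sin(x), 0, 2*x*z)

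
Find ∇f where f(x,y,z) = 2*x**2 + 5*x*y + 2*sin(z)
(4*x + 5*y, 5*x, 2*cos(z))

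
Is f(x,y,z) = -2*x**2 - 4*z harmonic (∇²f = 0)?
No, ∇²f = -4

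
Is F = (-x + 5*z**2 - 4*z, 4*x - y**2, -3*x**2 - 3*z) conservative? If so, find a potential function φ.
No, ∇×F = (0, 6*x + 10*z - 4, 4) ≠ 0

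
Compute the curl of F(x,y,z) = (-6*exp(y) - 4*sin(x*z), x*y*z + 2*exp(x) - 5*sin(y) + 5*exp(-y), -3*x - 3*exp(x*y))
(x*(-y - 3*exp(x*y)), -4*x*cos(x*z) + 3*y*exp(x*y) + 3, y*z + 2*exp(x) + 6*exp(y))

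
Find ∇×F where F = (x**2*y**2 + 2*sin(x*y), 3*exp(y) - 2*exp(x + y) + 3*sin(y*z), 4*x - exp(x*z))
(-3*y*cos(y*z), z*exp(x*z) - 4, -2*x**2*y - 2*x*cos(x*y) - 2*exp(x + y))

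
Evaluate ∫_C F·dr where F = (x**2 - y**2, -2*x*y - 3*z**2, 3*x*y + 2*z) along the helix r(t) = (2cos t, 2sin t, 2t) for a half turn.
-16/3 + 4*pi**2 + 48*pi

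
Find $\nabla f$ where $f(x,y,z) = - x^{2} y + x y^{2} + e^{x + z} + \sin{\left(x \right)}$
(-2*x*y + y**2 + exp(x + z) + cos(x), x*(-x + 2*y), exp(x + z))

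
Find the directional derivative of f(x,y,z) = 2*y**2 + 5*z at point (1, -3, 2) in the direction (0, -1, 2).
22*sqrt(5)/5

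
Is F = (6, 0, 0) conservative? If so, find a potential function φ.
Yes, F is conservative. φ = 6*x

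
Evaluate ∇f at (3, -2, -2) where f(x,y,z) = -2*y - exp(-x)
(exp(-3), -2, 0)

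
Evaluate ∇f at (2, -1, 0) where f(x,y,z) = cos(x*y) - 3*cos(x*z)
(-sin(2), 2*sin(2), 0)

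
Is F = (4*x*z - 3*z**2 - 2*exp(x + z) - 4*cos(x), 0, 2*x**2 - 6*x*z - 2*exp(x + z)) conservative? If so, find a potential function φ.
Yes, F is conservative. φ = 2*x**2*z - 3*x*z**2 - 2*exp(x + z) - 4*sin(x)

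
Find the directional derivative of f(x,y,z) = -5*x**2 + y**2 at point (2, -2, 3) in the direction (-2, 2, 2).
16*sqrt(3)/3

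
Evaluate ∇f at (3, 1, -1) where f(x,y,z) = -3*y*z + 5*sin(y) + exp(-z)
(0, 5*cos(1) + 3, -3 - E)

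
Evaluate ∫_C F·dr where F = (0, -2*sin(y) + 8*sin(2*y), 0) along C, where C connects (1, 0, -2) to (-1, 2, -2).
2*cos(2) + 2 - 4*cos(4)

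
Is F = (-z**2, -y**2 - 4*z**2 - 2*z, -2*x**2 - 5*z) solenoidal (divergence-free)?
No, ∇·F = -2*y - 5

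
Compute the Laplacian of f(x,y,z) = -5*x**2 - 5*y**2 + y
-20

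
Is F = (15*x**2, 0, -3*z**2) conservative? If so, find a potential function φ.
Yes, F is conservative. φ = 5*x**3 - z**3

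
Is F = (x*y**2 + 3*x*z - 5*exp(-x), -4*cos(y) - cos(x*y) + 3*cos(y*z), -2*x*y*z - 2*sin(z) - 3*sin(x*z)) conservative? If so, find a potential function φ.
No, ∇×F = (-2*x*z + 3*y*sin(y*z), 3*x + 2*y*z + 3*z*cos(x*z), y*(-2*x + sin(x*y))) ≠ 0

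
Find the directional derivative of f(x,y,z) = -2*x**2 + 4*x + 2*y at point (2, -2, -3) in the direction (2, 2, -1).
-4/3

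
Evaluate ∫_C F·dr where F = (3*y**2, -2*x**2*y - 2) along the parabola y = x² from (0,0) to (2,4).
-472/15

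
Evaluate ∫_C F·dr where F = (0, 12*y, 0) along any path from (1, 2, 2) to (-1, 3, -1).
30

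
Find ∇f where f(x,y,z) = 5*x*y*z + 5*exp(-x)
(5*y*z - 5*exp(-x), 5*x*z, 5*x*y)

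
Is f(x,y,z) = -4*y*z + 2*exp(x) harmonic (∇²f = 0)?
No, ∇²f = 2*exp(x)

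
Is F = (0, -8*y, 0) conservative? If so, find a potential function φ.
Yes, F is conservative. φ = -4*y**2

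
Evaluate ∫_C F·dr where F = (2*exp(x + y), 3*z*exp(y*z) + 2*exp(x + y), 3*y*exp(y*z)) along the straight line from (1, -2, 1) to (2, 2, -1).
-(2 - 2*exp(5))*exp(-1)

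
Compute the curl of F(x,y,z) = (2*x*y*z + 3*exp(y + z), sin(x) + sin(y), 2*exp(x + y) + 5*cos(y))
(2*exp(x + y) - 5*sin(y), 2*x*y - 2*exp(x + y) + 3*exp(y + z), -2*x*z - 3*exp(y + z) + cos(x))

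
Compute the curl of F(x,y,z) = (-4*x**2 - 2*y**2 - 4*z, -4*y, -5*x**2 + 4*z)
(0, 10*x - 4, 4*y)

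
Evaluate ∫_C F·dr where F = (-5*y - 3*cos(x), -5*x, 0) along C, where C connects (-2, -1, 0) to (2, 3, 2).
-20 - 6*sin(2)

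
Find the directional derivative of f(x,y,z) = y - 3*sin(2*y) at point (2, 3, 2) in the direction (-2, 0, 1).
0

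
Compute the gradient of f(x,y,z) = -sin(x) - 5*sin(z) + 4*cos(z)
(-cos(x), 0, -4*sin(z) - 5*cos(z))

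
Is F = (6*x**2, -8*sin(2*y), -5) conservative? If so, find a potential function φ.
Yes, F is conservative. φ = 2*x**3 - 5*z + 4*cos(2*y)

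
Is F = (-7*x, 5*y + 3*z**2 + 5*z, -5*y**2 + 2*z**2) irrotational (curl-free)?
No, ∇×F = (-10*y - 6*z - 5, 0, 0)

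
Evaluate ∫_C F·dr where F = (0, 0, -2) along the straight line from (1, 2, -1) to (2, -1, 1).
-4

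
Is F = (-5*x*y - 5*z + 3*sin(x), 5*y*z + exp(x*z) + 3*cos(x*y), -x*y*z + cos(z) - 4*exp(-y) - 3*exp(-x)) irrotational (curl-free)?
No, ∇×F = (-x*z - x*exp(x*z) - 5*y + 4*exp(-y), y*z - 5 - 3*exp(-x), 5*x - 3*y*sin(x*y) + z*exp(x*z))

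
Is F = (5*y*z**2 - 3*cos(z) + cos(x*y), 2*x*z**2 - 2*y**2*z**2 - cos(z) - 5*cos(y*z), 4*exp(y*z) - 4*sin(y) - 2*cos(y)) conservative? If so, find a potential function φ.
No, ∇×F = (-4*x*z + 4*y**2*z - 5*y*sin(y*z) + 4*z*exp(y*z) + 2*sin(y) - sin(z) - 4*cos(y), 10*y*z + 3*sin(z), x*sin(x*y) - 3*z**2) ≠ 0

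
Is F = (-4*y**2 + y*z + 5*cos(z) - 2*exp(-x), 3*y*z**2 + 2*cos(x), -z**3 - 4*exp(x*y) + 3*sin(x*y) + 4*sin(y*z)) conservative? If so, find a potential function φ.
No, ∇×F = (-4*x*exp(x*y) + 3*x*cos(x*y) - 6*y*z + 4*z*cos(y*z), 4*y*exp(x*y) - 3*y*cos(x*y) + y - 5*sin(z), 8*y - z - 2*sin(x)) ≠ 0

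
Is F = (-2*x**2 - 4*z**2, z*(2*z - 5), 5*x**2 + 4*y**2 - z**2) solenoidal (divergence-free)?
No, ∇·F = -4*x - 2*z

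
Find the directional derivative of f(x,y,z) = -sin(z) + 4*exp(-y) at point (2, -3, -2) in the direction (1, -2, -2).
2*cos(2)/3 + 8*exp(3)/3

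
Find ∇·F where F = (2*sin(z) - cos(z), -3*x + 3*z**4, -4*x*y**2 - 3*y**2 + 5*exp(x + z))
5*exp(x + z)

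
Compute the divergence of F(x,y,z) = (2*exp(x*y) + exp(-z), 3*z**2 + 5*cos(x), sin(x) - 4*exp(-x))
2*y*exp(x*y)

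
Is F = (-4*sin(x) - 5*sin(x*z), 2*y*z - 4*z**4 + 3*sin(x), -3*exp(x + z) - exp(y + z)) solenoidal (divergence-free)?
No, ∇·F = -5*z*cos(x*z) + 2*z - 3*exp(x + z) - exp(y + z) - 4*cos(x)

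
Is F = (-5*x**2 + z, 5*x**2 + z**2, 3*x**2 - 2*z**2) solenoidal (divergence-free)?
No, ∇·F = -10*x - 4*z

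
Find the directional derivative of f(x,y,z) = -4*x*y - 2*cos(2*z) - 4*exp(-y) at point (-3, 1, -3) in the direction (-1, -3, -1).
4*sqrt(11)*(-8*E - 3 + E*sin(6))*exp(-1)/11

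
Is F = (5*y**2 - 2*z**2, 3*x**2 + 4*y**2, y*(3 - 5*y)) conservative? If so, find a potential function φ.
No, ∇×F = (3 - 10*y, -4*z, 6*x - 10*y) ≠ 0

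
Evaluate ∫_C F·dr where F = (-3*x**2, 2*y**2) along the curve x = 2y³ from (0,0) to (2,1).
-22/3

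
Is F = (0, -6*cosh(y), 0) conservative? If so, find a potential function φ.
Yes, F is conservative. φ = -6*sinh(y)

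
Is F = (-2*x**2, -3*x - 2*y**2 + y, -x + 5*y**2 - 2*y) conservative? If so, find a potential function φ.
No, ∇×F = (10*y - 2, 1, -3) ≠ 0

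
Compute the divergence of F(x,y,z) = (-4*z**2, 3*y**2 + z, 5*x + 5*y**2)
6*y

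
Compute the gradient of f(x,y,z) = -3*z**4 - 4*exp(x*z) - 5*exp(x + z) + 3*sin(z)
(-4*z*exp(x*z) - 5*exp(x + z), 0, -4*x*exp(x*z) - 12*z**3 - 5*exp(x + z) + 3*cos(z))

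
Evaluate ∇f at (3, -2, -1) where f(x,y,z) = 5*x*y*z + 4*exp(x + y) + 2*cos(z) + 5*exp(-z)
(10 + 4*E, -15 + 4*E, -30 - 5*E + 2*sin(1))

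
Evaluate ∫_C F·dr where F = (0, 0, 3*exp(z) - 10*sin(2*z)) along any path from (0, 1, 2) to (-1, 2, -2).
-6*sinh(2)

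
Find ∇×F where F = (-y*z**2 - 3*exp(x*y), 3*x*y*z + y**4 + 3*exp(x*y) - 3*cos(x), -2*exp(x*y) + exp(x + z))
(x*(-3*y - 2*exp(x*y)), -2*y*z + 2*y*exp(x*y) - exp(x + z), 3*x*exp(x*y) + 3*y*z + 3*y*exp(x*y) + z**2 + 3*sin(x))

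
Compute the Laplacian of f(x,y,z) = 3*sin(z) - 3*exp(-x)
-3*sin(z) - 3*exp(-x)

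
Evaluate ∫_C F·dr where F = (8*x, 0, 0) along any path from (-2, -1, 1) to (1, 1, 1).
-12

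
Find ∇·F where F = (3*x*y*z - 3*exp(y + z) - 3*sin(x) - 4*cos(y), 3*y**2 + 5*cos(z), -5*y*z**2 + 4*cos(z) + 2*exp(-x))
-7*y*z + 6*y - 4*sin(z) - 3*cos(x)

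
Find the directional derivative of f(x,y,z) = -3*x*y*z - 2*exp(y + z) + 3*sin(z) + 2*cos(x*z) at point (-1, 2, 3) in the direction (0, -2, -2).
sqrt(2)*(-15 + 2*sin(3) - 3*cos(3) + 4*exp(5))/2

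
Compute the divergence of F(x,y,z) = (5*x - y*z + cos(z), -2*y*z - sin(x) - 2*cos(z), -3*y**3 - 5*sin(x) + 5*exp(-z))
-2*z + 5 - 5*exp(-z)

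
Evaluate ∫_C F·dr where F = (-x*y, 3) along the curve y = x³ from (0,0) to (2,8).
88/5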